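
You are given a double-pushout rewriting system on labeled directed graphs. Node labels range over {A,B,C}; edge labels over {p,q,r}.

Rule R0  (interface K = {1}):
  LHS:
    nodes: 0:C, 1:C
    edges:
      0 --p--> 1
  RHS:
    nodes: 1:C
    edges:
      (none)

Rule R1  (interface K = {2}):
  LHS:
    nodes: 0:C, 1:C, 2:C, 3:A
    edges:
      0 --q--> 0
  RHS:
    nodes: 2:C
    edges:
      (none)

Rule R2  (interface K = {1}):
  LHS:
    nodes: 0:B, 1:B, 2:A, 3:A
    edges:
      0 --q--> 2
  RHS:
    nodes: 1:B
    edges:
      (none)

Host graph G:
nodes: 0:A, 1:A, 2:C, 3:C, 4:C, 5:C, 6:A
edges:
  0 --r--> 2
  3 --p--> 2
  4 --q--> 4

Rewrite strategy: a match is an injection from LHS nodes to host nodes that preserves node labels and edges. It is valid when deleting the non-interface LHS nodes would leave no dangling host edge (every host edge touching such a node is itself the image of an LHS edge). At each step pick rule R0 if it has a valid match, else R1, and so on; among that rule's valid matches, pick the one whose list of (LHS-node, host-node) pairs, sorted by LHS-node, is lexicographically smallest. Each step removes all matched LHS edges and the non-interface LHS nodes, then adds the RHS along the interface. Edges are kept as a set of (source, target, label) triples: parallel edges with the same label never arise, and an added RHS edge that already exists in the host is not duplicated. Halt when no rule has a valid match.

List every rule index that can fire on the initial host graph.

Answer: [R0,R1]

Steps:
R0: 1 valid match — {0↦3, 1↦2}
R1: 4 valid matches — {0↦4, 1↦5, 2↦2, 3↦1}, {0↦4, 1↦5, 2↦2, 3↦6}, {0↦4, 1↦5, 2↦3, 3↦1} (+1 more)
R2: no valid match — LHS pattern not found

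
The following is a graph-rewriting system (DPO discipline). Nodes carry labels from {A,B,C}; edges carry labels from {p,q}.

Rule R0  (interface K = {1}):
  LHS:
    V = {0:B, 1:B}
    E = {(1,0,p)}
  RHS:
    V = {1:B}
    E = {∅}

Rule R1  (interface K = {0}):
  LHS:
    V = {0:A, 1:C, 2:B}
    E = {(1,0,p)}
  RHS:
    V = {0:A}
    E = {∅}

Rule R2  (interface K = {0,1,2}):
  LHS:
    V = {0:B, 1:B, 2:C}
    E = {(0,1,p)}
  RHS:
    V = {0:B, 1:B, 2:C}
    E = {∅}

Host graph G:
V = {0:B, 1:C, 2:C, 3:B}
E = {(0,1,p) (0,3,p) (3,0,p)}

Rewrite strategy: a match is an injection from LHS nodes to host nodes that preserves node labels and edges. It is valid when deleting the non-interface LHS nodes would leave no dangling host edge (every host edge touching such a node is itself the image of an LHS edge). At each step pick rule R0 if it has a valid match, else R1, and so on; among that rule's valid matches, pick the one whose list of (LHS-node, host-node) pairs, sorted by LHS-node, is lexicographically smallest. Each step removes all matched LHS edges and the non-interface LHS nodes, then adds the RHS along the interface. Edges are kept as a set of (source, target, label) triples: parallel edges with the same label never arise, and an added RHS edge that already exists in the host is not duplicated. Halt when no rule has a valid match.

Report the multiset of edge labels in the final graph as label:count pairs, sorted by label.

[0] host  ⇒  4 nodes, 3 edges  {0-p->1 0-p->3 3-p->0}
[1] R2 @ {0↦0, 1↦3, 2↦1}  ⇒  4 nodes, 2 edges  {0-p->1 3-p->0}
[2] R2 @ {0↦3, 1↦0, 2↦1}  ⇒  4 nodes, 1 edges  {0-p->1}
normal form: no rule applies after step 2
NF edges: [(0, 1, 'p')]

Answer: p:1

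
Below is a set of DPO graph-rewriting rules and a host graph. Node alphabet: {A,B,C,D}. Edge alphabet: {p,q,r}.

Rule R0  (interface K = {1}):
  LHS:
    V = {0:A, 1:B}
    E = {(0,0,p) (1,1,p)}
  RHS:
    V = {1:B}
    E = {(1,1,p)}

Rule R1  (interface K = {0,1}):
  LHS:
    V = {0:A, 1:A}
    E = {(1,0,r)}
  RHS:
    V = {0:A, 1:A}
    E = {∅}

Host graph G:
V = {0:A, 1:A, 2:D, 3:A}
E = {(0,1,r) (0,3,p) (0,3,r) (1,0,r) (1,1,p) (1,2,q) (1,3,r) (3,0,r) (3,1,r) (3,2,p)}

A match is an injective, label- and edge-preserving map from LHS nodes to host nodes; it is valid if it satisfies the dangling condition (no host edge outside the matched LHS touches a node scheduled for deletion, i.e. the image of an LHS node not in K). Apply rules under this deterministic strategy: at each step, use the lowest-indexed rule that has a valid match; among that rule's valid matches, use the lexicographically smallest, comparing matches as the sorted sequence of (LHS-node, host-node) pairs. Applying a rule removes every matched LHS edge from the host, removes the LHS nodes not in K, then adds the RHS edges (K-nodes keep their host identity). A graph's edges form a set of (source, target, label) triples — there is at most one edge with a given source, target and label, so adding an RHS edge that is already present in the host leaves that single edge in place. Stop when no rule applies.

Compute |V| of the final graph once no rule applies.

Answer: 4

Derivation:
[0] host  ⇒  4 nodes, 10 edges  {0-r->1 0-p->3 0-r->3 1-r->0 1-p->1 1-q->2 1-r->3 3-r->0 3-r->1 3-p->2}
[1] R1 @ {0↦0, 1↦1}  ⇒  4 nodes, 9 edges  {0-r->1 0-p->3 0-r->3 1-p->1 1-q->2 1-r->3 3-r->0 3-r->1 3-p->2}
[2] R1 @ {0↦0, 1↦3}  ⇒  4 nodes, 8 edges  {0-r->1 0-p->3 0-r->3 1-p->1 1-q->2 1-r->3 3-r->1 3-p->2}
[3] R1 @ {0↦1, 1↦0}  ⇒  4 nodes, 7 edges  {0-p->3 0-r->3 1-p->1 1-q->2 1-r->3 3-r->1 3-p->2}
[4] R1 @ {0↦1, 1↦3}  ⇒  4 nodes, 6 edges  {0-p->3 0-r->3 1-p->1 1-q->2 1-r->3 3-p->2}
[5] R1 @ {0↦3, 1↦0}  ⇒  4 nodes, 5 edges  {0-p->3 1-p->1 1-q->2 1-r->3 3-p->2}
[6] R1 @ {0↦3, 1↦1}  ⇒  4 nodes, 4 edges  {0-p->3 1-p->1 1-q->2 3-p->2}
normal form: no rule applies after step 6
NF nodes: {0:A, 1:A, 2:D, 3:A}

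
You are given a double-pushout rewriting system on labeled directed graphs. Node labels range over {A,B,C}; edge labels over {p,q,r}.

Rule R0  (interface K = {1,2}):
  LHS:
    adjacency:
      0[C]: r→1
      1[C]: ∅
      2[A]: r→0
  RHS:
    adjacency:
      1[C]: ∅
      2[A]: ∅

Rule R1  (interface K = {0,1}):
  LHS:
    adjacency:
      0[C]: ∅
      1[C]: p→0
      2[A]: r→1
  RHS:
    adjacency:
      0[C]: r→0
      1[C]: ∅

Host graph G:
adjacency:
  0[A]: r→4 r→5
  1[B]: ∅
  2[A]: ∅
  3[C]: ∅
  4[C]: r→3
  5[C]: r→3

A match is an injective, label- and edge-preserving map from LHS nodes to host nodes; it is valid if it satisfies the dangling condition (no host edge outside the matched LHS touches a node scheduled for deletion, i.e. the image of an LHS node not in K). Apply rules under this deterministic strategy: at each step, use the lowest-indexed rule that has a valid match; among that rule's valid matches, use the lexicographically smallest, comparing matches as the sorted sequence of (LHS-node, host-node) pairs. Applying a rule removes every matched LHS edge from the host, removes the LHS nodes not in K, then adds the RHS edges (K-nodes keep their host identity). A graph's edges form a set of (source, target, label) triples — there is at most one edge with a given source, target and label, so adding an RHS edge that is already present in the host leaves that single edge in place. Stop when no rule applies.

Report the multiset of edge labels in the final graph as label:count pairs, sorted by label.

Answer: (no edges)

Rewrite trace:
initial: |V|=6 |E|=4  E = 0-r->4 0-r->5 4-r->3 5-r->3
step 1: apply R0 at {0↦4, 1↦3, 2↦0}  → |V|=5 |E|=2  E = 0-r->5 5-r->3
step 2: apply R0 at {0↦5, 1↦3, 2↦0}  → |V|=4 |E|=0  E = ∅
normal form: no rule applies after step 2
NF edges: []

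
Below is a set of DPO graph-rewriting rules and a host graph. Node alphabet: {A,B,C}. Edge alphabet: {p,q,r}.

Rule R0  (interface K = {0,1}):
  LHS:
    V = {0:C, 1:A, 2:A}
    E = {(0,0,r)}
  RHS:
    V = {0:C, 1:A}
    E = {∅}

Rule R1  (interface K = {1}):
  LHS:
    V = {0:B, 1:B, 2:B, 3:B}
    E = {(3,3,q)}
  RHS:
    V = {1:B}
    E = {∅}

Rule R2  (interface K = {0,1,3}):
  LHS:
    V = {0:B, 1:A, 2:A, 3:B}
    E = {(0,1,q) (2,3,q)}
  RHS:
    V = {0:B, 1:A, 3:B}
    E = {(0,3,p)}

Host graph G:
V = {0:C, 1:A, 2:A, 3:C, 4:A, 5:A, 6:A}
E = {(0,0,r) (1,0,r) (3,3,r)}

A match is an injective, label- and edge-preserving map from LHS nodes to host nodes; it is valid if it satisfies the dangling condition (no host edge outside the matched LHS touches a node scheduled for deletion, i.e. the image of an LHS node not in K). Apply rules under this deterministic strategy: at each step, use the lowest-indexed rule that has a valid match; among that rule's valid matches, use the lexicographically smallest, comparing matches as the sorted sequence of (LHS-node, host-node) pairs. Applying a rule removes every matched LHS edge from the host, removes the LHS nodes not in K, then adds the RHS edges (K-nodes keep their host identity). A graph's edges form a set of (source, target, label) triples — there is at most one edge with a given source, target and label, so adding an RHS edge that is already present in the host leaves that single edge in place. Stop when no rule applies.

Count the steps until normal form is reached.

initial: |V|=7 |E|=3  E = 0-r->0 1-r->0 3-r->3
step 1: apply R0 at {0↦0, 1↦1, 2↦2}  → |V|=6 |E|=2  E = 1-r->0 3-r->3
step 2: apply R0 at {0↦3, 1↦1, 2↦4}  → |V|=5 |E|=1  E = 1-r->0
normal form: no rule applies after step 2

Answer: 2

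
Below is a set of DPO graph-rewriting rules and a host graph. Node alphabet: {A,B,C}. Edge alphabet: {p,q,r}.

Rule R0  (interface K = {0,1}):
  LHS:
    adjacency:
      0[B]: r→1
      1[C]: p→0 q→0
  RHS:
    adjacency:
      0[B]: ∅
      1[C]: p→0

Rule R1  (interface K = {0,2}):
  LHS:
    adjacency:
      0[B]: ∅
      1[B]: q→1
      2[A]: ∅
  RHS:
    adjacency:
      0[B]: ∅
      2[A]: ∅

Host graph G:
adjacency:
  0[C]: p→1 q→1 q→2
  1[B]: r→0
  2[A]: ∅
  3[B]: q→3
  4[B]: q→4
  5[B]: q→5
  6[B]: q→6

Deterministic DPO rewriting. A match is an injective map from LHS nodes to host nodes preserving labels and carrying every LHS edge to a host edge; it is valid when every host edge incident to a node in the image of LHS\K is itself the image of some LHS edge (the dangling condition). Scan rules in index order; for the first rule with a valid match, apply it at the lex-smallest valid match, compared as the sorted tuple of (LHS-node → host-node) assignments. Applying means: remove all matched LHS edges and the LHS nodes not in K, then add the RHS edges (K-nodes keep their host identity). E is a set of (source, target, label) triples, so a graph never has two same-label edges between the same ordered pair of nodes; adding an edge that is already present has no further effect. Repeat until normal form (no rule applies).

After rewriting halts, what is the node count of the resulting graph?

Answer: 3

Rewrite trace:
[0] host  ⇒  7 nodes, 8 edges  {0-p->1 0-q->1 0-q->2 1-r->0 3-q->3 4-q->4 5-q->5 6-q->6}
[1] R0 @ {0↦1, 1↦0}  ⇒  7 nodes, 6 edges  {0-p->1 0-q->2 3-q->3 4-q->4 5-q->5 6-q->6}
[2] R1 @ {0↦1, 1↦3, 2↦2}  ⇒  6 nodes, 5 edges  {0-p->1 0-q->2 4-q->4 5-q->5 6-q->6}
[3] R1 @ {0↦1, 1↦4, 2↦2}  ⇒  5 nodes, 4 edges  {0-p->1 0-q->2 5-q->5 6-q->6}
[4] R1 @ {0↦1, 1↦5, 2↦2}  ⇒  4 nodes, 3 edges  {0-p->1 0-q->2 6-q->6}
[5] R1 @ {0↦1, 1↦6, 2↦2}  ⇒  3 nodes, 2 edges  {0-p->1 0-q->2}
normal form: no rule applies after step 5
NF nodes: {0:C, 1:B, 2:A}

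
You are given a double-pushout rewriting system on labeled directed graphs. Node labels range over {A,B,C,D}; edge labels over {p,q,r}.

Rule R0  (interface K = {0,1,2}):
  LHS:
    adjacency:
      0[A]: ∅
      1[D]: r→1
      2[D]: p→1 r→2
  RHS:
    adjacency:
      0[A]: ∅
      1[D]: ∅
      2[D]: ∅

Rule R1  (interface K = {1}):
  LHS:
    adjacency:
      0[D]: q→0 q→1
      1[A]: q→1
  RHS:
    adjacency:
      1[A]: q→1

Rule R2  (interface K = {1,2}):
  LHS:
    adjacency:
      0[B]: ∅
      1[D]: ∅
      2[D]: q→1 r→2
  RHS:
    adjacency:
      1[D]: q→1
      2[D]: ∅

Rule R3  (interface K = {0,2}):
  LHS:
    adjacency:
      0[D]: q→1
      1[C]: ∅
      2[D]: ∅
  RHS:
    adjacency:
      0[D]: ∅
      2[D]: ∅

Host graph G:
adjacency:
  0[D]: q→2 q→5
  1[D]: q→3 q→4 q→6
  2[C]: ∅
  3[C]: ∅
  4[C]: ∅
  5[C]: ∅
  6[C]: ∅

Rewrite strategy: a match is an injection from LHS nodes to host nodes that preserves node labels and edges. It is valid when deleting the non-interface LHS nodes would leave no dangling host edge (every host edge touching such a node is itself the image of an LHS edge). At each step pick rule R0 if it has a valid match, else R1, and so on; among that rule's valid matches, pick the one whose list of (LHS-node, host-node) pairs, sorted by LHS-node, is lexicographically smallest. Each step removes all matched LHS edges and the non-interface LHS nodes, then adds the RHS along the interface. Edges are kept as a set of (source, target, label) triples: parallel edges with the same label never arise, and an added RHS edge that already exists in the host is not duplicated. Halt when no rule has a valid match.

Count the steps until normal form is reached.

Answer: 5

Rewrite trace:
start.  V:7 E:5  edges: 0-q->2 0-q->5 1-q->3 1-q->4 1-q->6
1. fire R3 via {0↦0, 1↦2, 2↦1}  →  V:6 E:4  edges: 0-q->5 1-q->3 1-q->4 1-q->6
2. fire R3 via {0↦0, 1↦5, 2↦1}  →  V:5 E:3  edges: 1-q->3 1-q->4 1-q->6
3. fire R3 via {0↦1, 1↦3, 2↦0}  →  V:4 E:2  edges: 1-q->4 1-q->6
4. fire R3 via {0↦1, 1↦4, 2↦0}  →  V:3 E:1  edges: 1-q->6
5. fire R3 via {0↦1, 1↦6, 2↦0}  →  V:2 E:0  edges: ∅
normal form: no rule applies after step 5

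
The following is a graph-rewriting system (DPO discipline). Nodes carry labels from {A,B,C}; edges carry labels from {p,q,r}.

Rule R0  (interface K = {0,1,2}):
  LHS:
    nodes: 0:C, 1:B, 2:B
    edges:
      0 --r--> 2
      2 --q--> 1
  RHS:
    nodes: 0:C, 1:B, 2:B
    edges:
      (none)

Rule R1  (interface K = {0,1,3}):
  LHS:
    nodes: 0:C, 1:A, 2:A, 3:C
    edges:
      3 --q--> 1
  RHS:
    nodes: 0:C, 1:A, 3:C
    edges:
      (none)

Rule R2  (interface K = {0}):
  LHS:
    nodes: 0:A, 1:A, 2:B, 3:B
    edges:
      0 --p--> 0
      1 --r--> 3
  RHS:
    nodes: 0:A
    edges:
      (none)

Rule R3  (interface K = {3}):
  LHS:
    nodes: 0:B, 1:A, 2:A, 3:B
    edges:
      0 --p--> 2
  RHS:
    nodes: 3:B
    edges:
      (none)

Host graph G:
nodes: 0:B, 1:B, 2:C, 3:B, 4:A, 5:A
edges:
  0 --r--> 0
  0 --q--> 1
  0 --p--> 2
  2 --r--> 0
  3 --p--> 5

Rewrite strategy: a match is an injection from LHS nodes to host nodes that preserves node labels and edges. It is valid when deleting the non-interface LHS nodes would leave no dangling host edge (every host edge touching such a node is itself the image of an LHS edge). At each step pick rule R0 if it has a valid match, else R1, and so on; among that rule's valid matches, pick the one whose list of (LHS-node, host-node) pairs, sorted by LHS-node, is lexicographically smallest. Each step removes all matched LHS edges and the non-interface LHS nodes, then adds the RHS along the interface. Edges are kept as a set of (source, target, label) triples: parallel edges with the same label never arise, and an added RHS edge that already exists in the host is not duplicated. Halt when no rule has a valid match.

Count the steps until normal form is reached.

Answer: 2

Rewrite trace:
[0] host  ⇒  6 nodes, 5 edges  {0-r->0 0-q->1 0-p->2 2-r->0 3-p->5}
[1] R0 @ {0↦2, 1↦1, 2↦0}  ⇒  6 nodes, 3 edges  {0-r->0 0-p->2 3-p->5}
[2] R3 @ {0↦3, 1↦4, 2↦5, 3↦0}  ⇒  3 nodes, 2 edges  {0-r->0 0-p->2}
normal form: no rule applies after step 2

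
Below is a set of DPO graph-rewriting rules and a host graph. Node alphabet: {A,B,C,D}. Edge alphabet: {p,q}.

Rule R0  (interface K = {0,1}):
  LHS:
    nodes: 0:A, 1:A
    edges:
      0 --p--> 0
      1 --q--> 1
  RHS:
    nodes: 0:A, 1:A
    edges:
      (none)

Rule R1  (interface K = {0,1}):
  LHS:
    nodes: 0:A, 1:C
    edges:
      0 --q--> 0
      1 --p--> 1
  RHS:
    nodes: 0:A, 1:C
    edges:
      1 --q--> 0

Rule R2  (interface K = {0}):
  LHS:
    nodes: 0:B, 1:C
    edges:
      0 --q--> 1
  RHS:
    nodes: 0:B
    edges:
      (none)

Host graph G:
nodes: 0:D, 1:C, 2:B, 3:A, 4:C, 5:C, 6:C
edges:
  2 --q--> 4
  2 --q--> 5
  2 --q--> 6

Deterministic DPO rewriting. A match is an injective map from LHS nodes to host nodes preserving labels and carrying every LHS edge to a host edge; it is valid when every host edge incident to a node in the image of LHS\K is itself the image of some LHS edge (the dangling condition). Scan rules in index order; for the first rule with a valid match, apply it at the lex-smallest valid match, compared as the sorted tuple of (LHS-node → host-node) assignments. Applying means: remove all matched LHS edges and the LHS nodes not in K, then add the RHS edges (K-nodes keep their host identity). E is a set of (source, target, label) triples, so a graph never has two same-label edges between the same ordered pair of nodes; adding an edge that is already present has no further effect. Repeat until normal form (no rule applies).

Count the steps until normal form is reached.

initial: |V|=7 |E|=3  E = 2-q->4 2-q->5 2-q->6
step 1: apply R2 at {0↦2, 1↦4}  → |V|=6 |E|=2  E = 2-q->5 2-q->6
step 2: apply R2 at {0↦2, 1↦5}  → |V|=5 |E|=1  E = 2-q->6
step 3: apply R2 at {0↦2, 1↦6}  → |V|=4 |E|=0  E = ∅
halt: no rule applies after step 3

Answer: 3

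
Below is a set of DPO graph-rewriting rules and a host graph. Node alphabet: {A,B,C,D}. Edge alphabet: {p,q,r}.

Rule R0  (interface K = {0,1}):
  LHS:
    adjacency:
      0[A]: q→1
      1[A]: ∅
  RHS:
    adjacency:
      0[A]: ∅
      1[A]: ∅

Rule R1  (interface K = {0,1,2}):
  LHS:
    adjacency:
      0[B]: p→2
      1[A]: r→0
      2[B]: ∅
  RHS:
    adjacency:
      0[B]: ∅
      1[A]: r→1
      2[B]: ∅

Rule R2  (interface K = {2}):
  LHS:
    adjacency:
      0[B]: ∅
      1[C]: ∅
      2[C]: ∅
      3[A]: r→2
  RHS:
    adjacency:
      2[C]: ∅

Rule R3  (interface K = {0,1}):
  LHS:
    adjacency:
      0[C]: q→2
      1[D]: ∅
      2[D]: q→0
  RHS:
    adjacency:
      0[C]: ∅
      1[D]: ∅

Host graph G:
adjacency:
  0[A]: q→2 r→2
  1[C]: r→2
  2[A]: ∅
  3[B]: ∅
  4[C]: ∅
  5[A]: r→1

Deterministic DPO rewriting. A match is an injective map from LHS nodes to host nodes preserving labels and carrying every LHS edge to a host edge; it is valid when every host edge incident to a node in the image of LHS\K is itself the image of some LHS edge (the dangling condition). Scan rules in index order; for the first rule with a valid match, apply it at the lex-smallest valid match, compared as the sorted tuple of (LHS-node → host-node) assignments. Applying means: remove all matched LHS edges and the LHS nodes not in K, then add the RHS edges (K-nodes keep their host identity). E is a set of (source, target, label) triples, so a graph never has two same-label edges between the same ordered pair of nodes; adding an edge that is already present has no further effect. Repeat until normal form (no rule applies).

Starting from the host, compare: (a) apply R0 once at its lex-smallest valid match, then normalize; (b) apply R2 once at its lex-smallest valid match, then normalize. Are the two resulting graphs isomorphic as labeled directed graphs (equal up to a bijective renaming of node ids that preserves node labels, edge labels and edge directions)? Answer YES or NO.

Answer: YES

Derivation:
branch R0-first: apply at {0↦0, 1↦2} → |E|=3, then 1 more step(s) → NF |V|=3 |E|=2 V={0:A, 1:C, 2:A} E=0-r->2 1-r->2
branch R2-first: apply at {0↦3, 1↦4, 2↦1, 3↦5} → |E|=3, then 1 more step(s) → NF |V|=3 |E|=2 V={0:A, 1:C, 2:A} E=0-r->2 1-r->2
graphs isomorphic (equal up to label-preserving node renaming)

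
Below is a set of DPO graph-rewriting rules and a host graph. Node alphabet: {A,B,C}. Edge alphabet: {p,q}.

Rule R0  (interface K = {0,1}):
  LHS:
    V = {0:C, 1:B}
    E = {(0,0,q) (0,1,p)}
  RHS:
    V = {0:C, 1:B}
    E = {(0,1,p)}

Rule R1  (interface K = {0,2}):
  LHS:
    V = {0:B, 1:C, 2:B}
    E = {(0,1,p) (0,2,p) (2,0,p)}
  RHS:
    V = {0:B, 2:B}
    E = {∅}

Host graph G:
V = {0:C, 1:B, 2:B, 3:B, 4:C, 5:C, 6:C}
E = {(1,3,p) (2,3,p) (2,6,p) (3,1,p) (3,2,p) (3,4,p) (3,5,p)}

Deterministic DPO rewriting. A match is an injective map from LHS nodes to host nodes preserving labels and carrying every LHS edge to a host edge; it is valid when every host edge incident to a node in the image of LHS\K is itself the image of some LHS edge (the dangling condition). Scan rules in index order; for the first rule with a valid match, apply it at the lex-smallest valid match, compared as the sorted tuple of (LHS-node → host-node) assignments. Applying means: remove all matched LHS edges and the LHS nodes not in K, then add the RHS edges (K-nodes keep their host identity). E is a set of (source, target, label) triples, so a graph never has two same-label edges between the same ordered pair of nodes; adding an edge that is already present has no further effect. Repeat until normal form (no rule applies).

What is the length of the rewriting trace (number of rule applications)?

[0] host  ⇒  7 nodes, 7 edges  {1-p->3 2-p->3 2-p->6 3-p->1 3-p->2 3-p->4 3-p->5}
[1] R1 @ {0↦2, 1↦6, 2↦3}  ⇒  6 nodes, 4 edges  {1-p->3 3-p->1 3-p->4 3-p->5}
[2] R1 @ {0↦3, 1↦4, 2↦1}  ⇒  5 nodes, 1 edges  {3-p->5}
halt: no rule applies after step 2

Answer: 2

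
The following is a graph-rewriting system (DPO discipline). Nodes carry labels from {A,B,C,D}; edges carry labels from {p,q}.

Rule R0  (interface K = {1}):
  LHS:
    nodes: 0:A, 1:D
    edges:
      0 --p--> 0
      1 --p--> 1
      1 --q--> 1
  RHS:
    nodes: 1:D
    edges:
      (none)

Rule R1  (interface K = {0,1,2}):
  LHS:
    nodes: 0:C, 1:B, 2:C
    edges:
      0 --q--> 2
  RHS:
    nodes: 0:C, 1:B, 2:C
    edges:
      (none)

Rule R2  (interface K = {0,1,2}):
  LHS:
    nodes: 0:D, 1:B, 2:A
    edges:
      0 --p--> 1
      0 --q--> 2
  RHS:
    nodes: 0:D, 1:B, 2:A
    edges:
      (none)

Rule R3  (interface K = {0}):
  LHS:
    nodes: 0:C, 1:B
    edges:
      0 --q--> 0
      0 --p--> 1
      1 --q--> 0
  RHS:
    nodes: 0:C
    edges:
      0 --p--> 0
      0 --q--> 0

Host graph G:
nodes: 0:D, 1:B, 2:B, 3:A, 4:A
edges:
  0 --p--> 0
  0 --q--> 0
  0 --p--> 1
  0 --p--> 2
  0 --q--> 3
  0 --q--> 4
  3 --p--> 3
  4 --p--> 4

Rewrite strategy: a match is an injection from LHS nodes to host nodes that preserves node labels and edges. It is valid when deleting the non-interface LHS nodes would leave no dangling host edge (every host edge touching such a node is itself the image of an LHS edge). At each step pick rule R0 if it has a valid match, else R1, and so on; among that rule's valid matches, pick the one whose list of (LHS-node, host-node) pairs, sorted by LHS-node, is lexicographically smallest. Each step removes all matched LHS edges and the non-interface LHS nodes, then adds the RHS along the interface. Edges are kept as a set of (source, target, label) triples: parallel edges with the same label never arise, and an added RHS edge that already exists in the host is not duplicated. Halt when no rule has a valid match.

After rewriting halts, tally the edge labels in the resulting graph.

[0] host  ⇒  5 nodes, 8 edges  {0-p->0 0-q->0 0-p->1 0-p->2 0-q->3 0-q->4 3-p->3 4-p->4}
[1] R2 @ {0↦0, 1↦1, 2↦3}  ⇒  5 nodes, 6 edges  {0-p->0 0-q->0 0-p->2 0-q->4 3-p->3 4-p->4}
[2] R0 @ {0↦3, 1↦0}  ⇒  4 nodes, 3 edges  {0-p->2 0-q->4 4-p->4}
[3] R2 @ {0↦0, 1↦2, 2↦4}  ⇒  4 nodes, 1 edges  {4-p->4}
normal form: no rule applies after step 3
NF edges: [(4, 4, 'p')]

Answer: p:1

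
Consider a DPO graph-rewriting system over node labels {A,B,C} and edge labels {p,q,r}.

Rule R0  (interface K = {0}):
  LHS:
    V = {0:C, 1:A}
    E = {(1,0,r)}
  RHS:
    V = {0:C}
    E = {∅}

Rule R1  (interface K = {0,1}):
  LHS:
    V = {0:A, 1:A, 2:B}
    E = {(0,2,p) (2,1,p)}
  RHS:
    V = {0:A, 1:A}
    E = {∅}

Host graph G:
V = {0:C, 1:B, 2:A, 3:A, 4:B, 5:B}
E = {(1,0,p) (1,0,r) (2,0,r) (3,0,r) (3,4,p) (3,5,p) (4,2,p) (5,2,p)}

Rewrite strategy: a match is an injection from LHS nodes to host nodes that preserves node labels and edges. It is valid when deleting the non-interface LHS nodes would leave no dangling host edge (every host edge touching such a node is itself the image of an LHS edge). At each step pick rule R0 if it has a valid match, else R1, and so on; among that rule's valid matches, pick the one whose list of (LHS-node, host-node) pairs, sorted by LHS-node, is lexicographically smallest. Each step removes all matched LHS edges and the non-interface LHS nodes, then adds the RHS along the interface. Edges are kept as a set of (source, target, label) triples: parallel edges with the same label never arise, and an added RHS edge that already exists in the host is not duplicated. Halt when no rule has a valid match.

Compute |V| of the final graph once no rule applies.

initial: |V|=6 |E|=8  E = 1-p->0 1-r->0 2-r->0 3-r->0 3-p->4 3-p->5 4-p->2 5-p->2
step 1: apply R1 at {0↦3, 1↦2, 2↦4}  → |V|=5 |E|=6  E = 1-p->0 1-r->0 2-r->0 3-r->0 3-p->5 5-p->2
step 2: apply R1 at {0↦3, 1↦2, 2↦5}  → |V|=4 |E|=4  E = 1-p->0 1-r->0 2-r->0 3-r->0
step 3: apply R0 at {0↦0, 1↦2}  → |V|=3 |E|=3  E = 1-p->0 1-r->0 3-r->0
step 4: apply R0 at {0↦0, 1↦3}  → |V|=2 |E|=2  E = 1-p->0 1-r->0
final graph: no rule applies after step 4
NF nodes: {0:C, 1:B}

Answer: 2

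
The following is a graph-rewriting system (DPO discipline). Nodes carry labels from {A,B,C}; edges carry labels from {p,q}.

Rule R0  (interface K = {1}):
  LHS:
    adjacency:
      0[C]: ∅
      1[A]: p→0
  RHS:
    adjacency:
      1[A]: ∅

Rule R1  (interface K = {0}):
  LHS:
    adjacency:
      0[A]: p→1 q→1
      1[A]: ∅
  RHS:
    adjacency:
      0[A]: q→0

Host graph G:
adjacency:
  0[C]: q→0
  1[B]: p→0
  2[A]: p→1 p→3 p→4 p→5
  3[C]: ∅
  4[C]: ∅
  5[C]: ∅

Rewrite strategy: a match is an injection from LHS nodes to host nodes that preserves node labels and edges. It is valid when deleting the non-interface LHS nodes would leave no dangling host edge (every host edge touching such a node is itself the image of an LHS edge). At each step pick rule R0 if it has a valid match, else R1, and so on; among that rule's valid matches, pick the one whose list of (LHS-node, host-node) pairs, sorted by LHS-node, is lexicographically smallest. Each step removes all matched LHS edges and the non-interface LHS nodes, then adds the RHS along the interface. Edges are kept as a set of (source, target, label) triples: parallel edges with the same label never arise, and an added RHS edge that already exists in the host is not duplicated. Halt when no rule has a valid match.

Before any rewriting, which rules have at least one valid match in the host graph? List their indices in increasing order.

R0: 3 valid matches — {0↦3, 1↦2}, {0↦4, 1↦2}, {0↦5, 1↦2}
R1: no valid match — LHS pattern not found

Answer: [R0]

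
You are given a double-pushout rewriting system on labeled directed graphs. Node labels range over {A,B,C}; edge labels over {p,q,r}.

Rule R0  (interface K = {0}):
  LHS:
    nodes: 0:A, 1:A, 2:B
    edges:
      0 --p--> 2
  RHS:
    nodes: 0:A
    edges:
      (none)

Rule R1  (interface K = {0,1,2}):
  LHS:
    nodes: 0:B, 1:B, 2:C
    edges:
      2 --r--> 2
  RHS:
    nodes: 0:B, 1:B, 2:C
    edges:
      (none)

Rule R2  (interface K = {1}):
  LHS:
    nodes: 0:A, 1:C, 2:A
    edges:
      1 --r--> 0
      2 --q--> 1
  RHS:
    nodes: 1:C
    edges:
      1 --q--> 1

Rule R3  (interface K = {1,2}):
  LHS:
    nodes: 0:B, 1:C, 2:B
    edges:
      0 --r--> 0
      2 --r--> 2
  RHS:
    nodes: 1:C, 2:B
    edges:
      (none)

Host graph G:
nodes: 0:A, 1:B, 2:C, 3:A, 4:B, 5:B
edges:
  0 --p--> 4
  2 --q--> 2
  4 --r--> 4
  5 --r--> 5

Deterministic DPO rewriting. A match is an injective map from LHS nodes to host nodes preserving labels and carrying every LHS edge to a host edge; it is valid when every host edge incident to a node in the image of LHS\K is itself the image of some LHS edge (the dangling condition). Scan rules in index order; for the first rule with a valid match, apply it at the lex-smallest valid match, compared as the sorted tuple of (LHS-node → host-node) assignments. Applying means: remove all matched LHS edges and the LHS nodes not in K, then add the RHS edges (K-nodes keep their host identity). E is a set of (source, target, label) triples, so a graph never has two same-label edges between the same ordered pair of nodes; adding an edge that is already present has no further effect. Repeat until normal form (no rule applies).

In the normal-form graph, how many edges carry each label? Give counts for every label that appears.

initial: |V|=6 |E|=4  E = 0-p->4 2-q->2 4-r->4 5-r->5
step 1: apply R3 at {0↦5, 1↦2, 2↦4}  → |V|=5 |E|=2  E = 0-p->4 2-q->2
step 2: apply R0 at {0↦0, 1↦3, 2↦4}  → |V|=3 |E|=1  E = 2-q->2
final graph: no rule applies after step 2
NF edges: [(2, 2, 'q')]

Answer: q:1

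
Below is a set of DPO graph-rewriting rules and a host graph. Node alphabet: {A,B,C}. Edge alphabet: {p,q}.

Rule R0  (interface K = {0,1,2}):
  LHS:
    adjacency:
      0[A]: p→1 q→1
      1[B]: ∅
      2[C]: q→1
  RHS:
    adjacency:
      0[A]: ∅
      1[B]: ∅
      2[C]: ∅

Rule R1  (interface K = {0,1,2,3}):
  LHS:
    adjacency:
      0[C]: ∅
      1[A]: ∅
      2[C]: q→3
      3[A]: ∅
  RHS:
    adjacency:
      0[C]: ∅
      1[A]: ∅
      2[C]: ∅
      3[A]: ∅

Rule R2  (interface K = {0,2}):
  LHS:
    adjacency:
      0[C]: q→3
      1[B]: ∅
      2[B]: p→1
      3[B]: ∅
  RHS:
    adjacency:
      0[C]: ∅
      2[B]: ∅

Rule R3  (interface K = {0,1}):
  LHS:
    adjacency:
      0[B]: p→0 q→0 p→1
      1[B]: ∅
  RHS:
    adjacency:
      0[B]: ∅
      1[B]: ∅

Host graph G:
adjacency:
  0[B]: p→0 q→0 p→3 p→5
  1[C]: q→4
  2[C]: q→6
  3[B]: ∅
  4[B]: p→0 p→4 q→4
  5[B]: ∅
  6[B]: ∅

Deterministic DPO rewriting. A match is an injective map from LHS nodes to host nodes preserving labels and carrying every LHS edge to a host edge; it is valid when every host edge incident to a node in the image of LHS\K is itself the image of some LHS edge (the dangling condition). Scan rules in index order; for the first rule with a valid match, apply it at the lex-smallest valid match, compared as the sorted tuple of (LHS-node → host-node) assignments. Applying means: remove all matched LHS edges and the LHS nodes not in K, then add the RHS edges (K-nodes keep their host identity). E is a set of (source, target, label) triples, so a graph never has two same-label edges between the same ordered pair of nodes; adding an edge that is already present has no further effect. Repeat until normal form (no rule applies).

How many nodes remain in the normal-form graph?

[0] host  ⇒  7 nodes, 9 edges  {0-p->0 0-q->0 0-p->3 0-p->5 1-q->4 2-q->6 4-p->0 4-p->4 4-q->4}
[1] R2 @ {0↦2, 1↦3, 2↦0, 3↦6}  ⇒  5 nodes, 7 edges  {0-p->0 0-q->0 0-p->5 1-q->4 4-p->0 4-p->4 4-q->4}
[2] R3 @ {0↦0, 1↦5}  ⇒  5 nodes, 4 edges  {1-q->4 4-p->0 4-p->4 4-q->4}
[3] R3 @ {0↦4, 1↦0}  ⇒  5 nodes, 1 edges  {1-q->4}
final graph: no rule applies after step 3
NF nodes: {0:B, 1:C, 2:C, 4:B, 5:B}

Answer: 5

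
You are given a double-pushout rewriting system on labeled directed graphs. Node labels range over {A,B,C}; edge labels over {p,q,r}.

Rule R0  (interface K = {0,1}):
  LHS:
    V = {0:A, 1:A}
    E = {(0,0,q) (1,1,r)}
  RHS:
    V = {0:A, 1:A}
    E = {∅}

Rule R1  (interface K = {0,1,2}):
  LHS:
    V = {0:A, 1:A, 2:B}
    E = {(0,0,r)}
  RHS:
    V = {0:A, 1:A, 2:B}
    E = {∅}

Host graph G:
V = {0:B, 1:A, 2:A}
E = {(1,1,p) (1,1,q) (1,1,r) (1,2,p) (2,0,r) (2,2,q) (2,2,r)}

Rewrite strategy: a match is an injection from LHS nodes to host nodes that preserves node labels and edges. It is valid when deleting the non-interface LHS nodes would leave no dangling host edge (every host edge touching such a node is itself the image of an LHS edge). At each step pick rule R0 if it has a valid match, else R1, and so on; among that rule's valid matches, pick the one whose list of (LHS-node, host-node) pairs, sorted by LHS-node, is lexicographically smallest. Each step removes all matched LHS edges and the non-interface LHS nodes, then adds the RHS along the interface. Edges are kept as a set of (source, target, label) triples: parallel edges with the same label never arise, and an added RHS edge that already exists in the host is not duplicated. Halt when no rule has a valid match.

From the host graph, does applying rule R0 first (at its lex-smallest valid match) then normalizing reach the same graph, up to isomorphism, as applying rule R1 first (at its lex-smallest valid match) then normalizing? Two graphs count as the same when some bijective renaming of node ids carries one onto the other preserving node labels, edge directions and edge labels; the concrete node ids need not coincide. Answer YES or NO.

branch R0-first: apply at {0↦1, 1↦2} → |E|=5, then 1 more step(s) → NF |V|=3 |E|=3 V={0:B, 1:A, 2:A} E=1-p->1 1-p->2 2-r->0
branch R1-first: apply at {0↦1, 1↦2, 2↦0} → |E|=6, then 1 more step(s) → NF |V|=3 |E|=4 V={0:B, 1:A, 2:A} E=1-p->1 1-p->2 2-r->0 2-q->2
graphs not isomorphic

Answer: NO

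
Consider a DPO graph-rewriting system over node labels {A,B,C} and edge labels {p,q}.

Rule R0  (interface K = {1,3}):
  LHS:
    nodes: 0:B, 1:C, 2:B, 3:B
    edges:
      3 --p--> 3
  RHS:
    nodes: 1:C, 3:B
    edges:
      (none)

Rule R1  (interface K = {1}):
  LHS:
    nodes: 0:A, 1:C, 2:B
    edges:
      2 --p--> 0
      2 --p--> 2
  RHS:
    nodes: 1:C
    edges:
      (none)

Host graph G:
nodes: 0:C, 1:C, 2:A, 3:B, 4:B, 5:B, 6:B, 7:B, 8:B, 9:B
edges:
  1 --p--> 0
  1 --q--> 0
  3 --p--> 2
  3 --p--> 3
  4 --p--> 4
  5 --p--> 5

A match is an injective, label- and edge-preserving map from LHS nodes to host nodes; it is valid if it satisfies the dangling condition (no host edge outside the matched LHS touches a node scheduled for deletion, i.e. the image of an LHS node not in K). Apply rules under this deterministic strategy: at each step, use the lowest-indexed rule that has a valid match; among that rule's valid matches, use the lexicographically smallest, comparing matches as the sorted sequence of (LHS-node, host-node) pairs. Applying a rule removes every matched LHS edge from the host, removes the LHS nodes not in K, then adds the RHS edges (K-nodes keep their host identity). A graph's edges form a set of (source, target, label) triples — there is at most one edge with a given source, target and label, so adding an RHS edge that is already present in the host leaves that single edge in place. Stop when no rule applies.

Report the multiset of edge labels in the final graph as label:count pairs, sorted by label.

[0] host  ⇒  10 nodes, 6 edges  {1-p->0 1-q->0 3-p->2 3-p->3 4-p->4 5-p->5}
[1] R0 @ {0↦6, 1↦0, 2↦7, 3↦3}  ⇒  8 nodes, 5 edges  {1-p->0 1-q->0 3-p->2 4-p->4 5-p->5}
[2] R0 @ {0↦8, 1↦0, 2↦9, 3↦4}  ⇒  6 nodes, 4 edges  {1-p->0 1-q->0 3-p->2 5-p->5}
final graph: no rule applies after step 2
NF edges: [(1, 0, 'p'), (1, 0, 'q'), (3, 2, 'p'), (5, 5, 'p')]

Answer: p:3 q:1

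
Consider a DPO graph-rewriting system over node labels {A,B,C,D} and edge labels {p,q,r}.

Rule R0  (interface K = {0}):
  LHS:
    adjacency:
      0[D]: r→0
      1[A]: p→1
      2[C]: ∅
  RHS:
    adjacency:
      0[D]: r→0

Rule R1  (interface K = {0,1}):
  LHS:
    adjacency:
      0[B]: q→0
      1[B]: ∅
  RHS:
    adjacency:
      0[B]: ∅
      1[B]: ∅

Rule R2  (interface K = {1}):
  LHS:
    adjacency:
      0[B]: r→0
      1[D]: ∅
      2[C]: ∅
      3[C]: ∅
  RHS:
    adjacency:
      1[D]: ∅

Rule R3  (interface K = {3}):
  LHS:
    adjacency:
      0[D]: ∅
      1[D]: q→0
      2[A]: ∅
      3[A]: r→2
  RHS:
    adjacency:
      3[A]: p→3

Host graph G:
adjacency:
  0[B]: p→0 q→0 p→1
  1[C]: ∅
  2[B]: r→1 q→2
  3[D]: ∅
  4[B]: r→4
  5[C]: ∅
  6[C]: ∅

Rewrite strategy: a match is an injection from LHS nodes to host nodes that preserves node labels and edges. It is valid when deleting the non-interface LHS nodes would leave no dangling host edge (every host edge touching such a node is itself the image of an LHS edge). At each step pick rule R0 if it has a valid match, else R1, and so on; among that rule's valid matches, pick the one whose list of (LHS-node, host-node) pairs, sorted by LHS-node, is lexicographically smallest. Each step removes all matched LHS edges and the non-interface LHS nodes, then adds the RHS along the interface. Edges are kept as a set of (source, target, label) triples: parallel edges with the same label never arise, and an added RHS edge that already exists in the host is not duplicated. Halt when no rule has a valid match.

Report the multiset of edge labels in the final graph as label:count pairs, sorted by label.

Answer: p:2 r:1

Derivation:
initial: |V|=7 |E|=6  E = 0-p->0 0-q->0 0-p->1 2-r->1 2-q->2 4-r->4
step 1: apply R1 at {0↦0, 1↦2}  → |V|=7 |E|=5  E = 0-p->0 0-p->1 2-r->1 2-q->2 4-r->4
step 2: apply R1 at {0↦2, 1↦0}  → |V|=7 |E|=4  E = 0-p->0 0-p->1 2-r->1 4-r->4
step 3: apply R2 at {0↦4, 1↦3, 2↦5, 3↦6}  → |V|=4 |E|=3  E = 0-p->0 0-p->1 2-r->1
halt: no rule applies after step 3
NF edges: [(0, 0, 'p'), (0, 1, 'p'), (2, 1, 'r')]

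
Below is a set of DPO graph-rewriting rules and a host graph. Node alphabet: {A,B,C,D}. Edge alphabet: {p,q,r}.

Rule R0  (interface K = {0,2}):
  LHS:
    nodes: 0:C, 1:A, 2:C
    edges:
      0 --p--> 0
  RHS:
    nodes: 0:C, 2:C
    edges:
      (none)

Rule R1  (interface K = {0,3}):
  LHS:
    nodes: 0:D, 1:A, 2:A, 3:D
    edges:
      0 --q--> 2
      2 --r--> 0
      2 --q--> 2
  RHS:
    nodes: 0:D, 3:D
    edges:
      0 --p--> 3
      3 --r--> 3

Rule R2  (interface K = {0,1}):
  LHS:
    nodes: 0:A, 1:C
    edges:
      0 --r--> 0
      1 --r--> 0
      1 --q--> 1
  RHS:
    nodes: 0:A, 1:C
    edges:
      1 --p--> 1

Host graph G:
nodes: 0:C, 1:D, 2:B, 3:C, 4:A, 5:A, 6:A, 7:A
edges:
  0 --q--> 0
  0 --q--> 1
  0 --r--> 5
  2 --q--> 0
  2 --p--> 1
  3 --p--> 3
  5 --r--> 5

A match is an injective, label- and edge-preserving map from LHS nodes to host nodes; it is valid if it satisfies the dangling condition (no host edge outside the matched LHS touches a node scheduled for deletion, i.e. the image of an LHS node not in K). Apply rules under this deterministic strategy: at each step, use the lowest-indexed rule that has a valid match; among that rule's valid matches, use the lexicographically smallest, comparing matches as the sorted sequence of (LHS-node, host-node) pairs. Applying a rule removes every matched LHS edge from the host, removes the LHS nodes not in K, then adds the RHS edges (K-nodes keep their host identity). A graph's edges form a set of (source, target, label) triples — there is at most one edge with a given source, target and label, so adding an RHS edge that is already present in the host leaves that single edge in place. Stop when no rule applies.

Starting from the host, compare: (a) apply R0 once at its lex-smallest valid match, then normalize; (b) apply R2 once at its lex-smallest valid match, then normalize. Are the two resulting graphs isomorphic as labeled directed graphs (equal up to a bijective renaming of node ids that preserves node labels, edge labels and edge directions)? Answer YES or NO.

Answer: YES

Rewrite trace:
branch R0-first: apply at {0↦3, 1↦4, 2↦0} → |E|=6, then 2 more step(s) → NF |V|=6 |E|=3 V={0:C, 1:D, 2:B, 3:C, 6:A, 7:A} E=0-q->1 2-q->0 2-p->1
branch R2-first: apply at {0↦5, 1↦0} → |E|=5, then 2 more step(s) → NF |V|=6 |E|=3 V={0:C, 1:D, 2:B, 3:C, 6:A, 7:A} E=0-q->1 2-q->0 2-p->1
graphs isomorphic (equal up to label-preserving node renaming)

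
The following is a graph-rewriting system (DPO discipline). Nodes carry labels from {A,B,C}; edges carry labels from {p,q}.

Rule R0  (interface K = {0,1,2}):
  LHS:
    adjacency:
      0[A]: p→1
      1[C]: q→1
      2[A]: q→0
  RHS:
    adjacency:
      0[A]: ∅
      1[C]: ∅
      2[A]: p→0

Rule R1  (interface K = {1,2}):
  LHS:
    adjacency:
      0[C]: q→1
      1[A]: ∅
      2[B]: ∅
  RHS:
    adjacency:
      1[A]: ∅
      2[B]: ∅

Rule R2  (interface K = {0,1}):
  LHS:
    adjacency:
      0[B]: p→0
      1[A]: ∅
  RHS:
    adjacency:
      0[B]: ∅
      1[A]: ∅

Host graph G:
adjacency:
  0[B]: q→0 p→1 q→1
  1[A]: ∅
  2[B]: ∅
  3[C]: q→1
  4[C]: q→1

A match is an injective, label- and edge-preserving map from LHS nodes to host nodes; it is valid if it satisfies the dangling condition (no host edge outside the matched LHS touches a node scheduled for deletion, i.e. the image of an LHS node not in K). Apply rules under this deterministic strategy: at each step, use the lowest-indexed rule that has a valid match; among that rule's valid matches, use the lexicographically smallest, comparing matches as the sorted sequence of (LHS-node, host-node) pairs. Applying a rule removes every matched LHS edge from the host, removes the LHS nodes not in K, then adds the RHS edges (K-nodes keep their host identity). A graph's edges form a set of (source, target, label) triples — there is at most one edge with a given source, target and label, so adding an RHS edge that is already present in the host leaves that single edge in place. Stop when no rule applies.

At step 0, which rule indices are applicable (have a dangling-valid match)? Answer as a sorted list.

R0: no valid match — LHS pattern not found
R1: 4 valid matches — {0↦3, 1↦1, 2↦0}, {0↦3, 1↦1, 2↦2}, {0↦4, 1↦1, 2↦0} (+1 more)
R2: no valid match — LHS pattern not found

Answer: [R1]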